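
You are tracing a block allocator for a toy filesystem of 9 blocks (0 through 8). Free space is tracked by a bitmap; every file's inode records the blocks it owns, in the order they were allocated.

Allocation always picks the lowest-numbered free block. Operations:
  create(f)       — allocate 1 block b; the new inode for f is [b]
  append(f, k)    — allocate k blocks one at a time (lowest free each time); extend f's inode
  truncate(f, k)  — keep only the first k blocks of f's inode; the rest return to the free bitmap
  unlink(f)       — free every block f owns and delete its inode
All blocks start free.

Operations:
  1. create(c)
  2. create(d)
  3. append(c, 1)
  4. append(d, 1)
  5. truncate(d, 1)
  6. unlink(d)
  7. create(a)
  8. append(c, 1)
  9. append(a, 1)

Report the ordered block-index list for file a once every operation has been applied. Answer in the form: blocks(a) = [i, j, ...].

after create(c) → c:[0]  free=[F........]
after create(d) → c:[0], d:[1]  free=[FF.......]
after append(c, 1) → c:[0, 2], d:[1]  free=[FFF......]
after append(d, 1) → c:[0, 2], d:[1, 3]  free=[FFFF.....]
after truncate(d, 1) → c:[0, 2], d:[1]  free=[FFF......]
after unlink(d) → c:[0, 2]  free=[F.F......]
after create(a) → a:[1], c:[0, 2]  free=[FFF......]
after append(c, 1) → a:[1], c:[0, 2, 3]  free=[FFFF.....]
after append(a, 1) → a:[1, 4], c:[0, 2, 3]  free=[FFFFF....]

blocks(a) = [1, 4]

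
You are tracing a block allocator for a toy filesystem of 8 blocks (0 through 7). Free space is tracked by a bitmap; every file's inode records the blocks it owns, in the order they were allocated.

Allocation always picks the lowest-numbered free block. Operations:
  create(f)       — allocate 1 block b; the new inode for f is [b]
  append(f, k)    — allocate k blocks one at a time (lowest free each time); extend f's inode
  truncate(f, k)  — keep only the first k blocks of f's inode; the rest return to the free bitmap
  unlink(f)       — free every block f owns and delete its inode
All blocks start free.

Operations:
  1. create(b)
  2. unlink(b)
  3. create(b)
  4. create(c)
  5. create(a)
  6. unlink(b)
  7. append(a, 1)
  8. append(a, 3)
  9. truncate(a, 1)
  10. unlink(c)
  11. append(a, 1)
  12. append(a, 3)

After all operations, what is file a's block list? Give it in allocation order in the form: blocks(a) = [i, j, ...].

[1] create(b) — b=0 (map F.......)
[2] unlink(b) —  (map ........)
[3] create(b) — b=0 (map F.......)
[4] create(c) — b=0 c=1 (map FF......)
[5] create(a) — a=2 b=0 c=1 (map FFF.....)
[6] unlink(b) — a=2 c=1 (map .FF.....)
[7] append(a, 1) — a=2,0 c=1 (map FFF.....)
[8] append(a, 3) — a=2,0,3,4,5 c=1 (map FFFFFF..)
[9] truncate(a, 1) — a=2 c=1 (map .FF.....)
[10] unlink(c) — a=2 (map ..F.....)
[11] append(a, 1) — a=2,0 (map F.F.....)
[12] append(a, 3) — a=2,0,1,3,4 (map FFFFF...)

blocks(a) = [2, 0, 1, 3, 4]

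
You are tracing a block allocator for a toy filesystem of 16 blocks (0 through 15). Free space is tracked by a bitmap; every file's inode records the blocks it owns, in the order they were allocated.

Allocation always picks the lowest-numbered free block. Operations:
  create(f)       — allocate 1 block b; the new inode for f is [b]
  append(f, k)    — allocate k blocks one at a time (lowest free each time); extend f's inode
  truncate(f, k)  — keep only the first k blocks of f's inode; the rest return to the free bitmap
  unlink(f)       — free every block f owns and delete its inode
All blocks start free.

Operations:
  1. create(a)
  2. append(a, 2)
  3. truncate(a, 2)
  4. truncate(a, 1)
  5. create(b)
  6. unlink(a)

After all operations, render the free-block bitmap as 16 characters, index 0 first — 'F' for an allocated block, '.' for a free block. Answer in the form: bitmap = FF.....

bitmap = .F..............

  1. create(a)  ⇒  F...............  {a→[0]}
  2. append(a, 2)  ⇒  FFF.............  {a→[0, 1, 2]}
  3. truncate(a, 2)  ⇒  FF..............  {a→[0, 1]}
  4. truncate(a, 1)  ⇒  F...............  {a→[0]}
  5. create(b)  ⇒  FF..............  {a→[0]; b→[1]}
  6. unlink(a)  ⇒  .F..............  {b→[1]}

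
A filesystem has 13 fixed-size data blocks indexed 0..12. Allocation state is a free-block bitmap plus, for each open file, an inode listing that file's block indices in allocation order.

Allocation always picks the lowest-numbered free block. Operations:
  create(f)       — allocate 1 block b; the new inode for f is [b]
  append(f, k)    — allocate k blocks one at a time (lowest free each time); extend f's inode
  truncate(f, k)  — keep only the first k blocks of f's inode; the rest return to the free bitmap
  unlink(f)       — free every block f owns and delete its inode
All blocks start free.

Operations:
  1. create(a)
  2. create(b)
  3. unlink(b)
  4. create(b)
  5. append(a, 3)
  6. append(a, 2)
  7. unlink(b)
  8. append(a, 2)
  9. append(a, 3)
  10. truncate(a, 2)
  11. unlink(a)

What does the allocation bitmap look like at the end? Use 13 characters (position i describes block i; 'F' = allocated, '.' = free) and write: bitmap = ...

create(a): bitmap=F............ | a=[0]
create(b): bitmap=FF........... | a=[0] b=[1]
unlink(b): bitmap=F............ | a=[0]
create(b): bitmap=FF........... | a=[0] b=[1]
append(a, 3): bitmap=FFFFF........ | a=[0, 2, 3, 4] b=[1]
append(a, 2): bitmap=FFFFFFF...... | a=[0, 2, 3, 4, 5, 6] b=[1]
unlink(b): bitmap=F.FFFFF...... | a=[0, 2, 3, 4, 5, 6]
append(a, 2): bitmap=FFFFFFFF..... | a=[0, 2, 3, 4, 5, 6, 1, 7]
append(a, 3): bitmap=FFFFFFFFFFF.. | a=[0, 2, 3, 4, 5, 6, 1, 7, 8, 9, 10]
truncate(a, 2): bitmap=F.F.......... | a=[0, 2]
unlink(a): bitmap=............. | 

bitmap = .............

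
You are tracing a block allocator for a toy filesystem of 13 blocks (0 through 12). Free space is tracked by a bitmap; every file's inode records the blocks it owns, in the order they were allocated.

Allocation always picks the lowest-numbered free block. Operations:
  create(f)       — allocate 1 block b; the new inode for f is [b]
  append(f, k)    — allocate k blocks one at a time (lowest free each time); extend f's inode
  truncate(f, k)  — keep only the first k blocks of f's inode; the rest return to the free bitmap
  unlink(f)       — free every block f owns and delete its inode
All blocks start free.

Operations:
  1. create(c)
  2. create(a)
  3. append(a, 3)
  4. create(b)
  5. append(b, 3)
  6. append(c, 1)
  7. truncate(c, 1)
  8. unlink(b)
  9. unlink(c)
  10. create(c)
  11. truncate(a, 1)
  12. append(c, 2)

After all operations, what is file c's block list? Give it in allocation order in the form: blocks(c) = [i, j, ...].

[1] create(c) — c=0 (map F............)
[2] create(a) — a=1 c=0 (map FF...........)
[3] append(a, 3) — a=1,2,3,4 c=0 (map FFFFF........)
[4] create(b) — a=1,2,3,4 b=5 c=0 (map FFFFFF.......)
[5] append(b, 3) — a=1,2,3,4 b=5,6,7,8 c=0 (map FFFFFFFFF....)
[6] append(c, 1) — a=1,2,3,4 b=5,6,7,8 c=0,9 (map FFFFFFFFFF...)
[7] truncate(c, 1) — a=1,2,3,4 b=5,6,7,8 c=0 (map FFFFFFFFF....)
[8] unlink(b) — a=1,2,3,4 c=0 (map FFFFF........)
[9] unlink(c) — a=1,2,3,4 (map .FFFF........)
[10] create(c) — a=1,2,3,4 c=0 (map FFFFF........)
[11] truncate(a, 1) — a=1 c=0 (map FF...........)
[12] append(c, 2) — a=1 c=0,2,3 (map FFFF.........)

blocks(c) = [0, 2, 3]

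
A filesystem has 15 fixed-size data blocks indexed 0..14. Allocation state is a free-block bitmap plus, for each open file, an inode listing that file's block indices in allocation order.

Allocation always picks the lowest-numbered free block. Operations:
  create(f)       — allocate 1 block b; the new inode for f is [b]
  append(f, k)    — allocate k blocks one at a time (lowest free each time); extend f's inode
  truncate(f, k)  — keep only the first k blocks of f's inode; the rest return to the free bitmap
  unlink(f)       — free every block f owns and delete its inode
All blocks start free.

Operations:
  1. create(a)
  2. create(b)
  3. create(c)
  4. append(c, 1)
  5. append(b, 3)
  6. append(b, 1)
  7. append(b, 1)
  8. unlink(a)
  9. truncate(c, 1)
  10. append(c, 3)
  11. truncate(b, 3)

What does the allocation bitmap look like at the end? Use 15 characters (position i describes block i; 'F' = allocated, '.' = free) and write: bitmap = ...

bitmap = FFFFFF...F.....

after create(a) → a:[0]  free=[F..............]
after create(b) → a:[0], b:[1]  free=[FF.............]
after create(c) → a:[0], b:[1], c:[2]  free=[FFF............]
after append(c, 1) → a:[0], b:[1], c:[2, 3]  free=[FFFF...........]
after append(b, 3) → a:[0], b:[1, 4, 5, 6], c:[2, 3]  free=[FFFFFFF........]
after append(b, 1) → a:[0], b:[1, 4, 5, 6, 7], c:[2, 3]  free=[FFFFFFFF.......]
after append(b, 1) → a:[0], b:[1, 4, 5, 6, 7, 8], c:[2, 3]  free=[FFFFFFFFF......]
after unlink(a) → b:[1, 4, 5, 6, 7, 8], c:[2, 3]  free=[.FFFFFFFF......]
after truncate(c, 1) → b:[1, 4, 5, 6, 7, 8], c:[2]  free=[.FF.FFFFF......]
after append(c, 3) → b:[1, 4, 5, 6, 7, 8], c:[2, 0, 3, 9]  free=[FFFFFFFFFF.....]
after truncate(b, 3) → b:[1, 4, 5], c:[2, 0, 3, 9]  free=[FFFFFF...F.....]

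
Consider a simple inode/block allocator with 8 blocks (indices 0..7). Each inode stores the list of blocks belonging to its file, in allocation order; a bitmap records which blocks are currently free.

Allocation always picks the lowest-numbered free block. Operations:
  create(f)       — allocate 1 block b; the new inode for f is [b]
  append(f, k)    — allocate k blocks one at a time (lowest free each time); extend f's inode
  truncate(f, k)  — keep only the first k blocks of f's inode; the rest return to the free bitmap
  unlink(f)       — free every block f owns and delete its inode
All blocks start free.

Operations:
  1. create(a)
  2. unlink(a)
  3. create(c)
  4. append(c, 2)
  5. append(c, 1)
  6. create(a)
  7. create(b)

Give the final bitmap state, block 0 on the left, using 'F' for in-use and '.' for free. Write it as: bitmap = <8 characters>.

[1] create(a) — a=0 (map F.......)
[2] unlink(a) —  (map ........)
[3] create(c) — c=0 (map F.......)
[4] append(c, 2) — c=0,1,2 (map FFF.....)
[5] append(c, 1) — c=0,1,2,3 (map FFFF....)
[6] create(a) — a=4 c=0,1,2,3 (map FFFFF...)
[7] create(b) — a=4 b=5 c=0,1,2,3 (map FFFFFF..)

bitmap = FFFFFF..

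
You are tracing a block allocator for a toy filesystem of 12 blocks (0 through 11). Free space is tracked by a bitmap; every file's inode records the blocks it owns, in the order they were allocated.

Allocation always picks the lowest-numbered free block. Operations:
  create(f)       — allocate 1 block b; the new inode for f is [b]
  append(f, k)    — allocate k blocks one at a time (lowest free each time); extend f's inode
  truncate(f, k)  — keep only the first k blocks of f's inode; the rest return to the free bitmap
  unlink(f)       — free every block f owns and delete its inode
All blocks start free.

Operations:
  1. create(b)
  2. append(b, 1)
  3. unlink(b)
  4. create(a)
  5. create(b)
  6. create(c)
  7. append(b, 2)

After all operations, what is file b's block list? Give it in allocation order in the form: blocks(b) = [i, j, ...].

blocks(b) = [1, 3, 4]

after create(b) → b:[0]  free=[F...........]
after append(b, 1) → b:[0, 1]  free=[FF..........]
after unlink(b) →   free=[............]
after create(a) → a:[0]  free=[F...........]
after create(b) → a:[0], b:[1]  free=[FF..........]
after create(c) → a:[0], b:[1], c:[2]  free=[FFF.........]
after append(b, 2) → a:[0], b:[1, 3, 4], c:[2]  free=[FFFFF.......]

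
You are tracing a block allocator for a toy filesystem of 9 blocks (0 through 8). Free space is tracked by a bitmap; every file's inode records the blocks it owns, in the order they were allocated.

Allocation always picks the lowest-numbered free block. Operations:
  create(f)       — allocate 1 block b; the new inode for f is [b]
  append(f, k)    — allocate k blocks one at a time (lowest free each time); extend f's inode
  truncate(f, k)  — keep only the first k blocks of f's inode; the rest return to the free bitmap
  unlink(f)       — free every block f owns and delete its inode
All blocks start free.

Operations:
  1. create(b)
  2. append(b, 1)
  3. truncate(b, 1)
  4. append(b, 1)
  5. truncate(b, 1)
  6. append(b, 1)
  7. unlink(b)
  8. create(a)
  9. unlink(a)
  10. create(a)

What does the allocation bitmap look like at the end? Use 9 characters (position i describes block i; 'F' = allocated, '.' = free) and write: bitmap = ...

bitmap = F........

[1] create(b) — b=0 (map F........)
[2] append(b, 1) — b=0,1 (map FF.......)
[3] truncate(b, 1) — b=0 (map F........)
[4] append(b, 1) — b=0,1 (map FF.......)
[5] truncate(b, 1) — b=0 (map F........)
[6] append(b, 1) — b=0,1 (map FF.......)
[7] unlink(b) —  (map .........)
[8] create(a) — a=0 (map F........)
[9] unlink(a) —  (map .........)
[10] create(a) — a=0 (map F........)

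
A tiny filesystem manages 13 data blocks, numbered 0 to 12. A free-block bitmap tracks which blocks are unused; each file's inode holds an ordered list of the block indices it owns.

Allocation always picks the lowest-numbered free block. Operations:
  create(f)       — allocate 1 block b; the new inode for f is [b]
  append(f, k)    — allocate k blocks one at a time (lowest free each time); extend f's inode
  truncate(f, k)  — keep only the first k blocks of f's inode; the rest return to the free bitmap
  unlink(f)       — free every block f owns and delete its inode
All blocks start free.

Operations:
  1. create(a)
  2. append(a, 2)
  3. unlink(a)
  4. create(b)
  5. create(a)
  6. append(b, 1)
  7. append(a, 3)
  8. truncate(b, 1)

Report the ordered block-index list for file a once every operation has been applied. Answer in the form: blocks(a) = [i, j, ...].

blocks(a) = [1, 3, 4, 5]

after create(a) → a:[0]  free=[F............]
after append(a, 2) → a:[0, 1, 2]  free=[FFF..........]
after unlink(a) →   free=[.............]
after create(b) → b:[0]  free=[F............]
after create(a) → a:[1], b:[0]  free=[FF...........]
after append(b, 1) → a:[1], b:[0, 2]  free=[FFF..........]
after append(a, 3) → a:[1, 3, 4, 5], b:[0, 2]  free=[FFFFFF.......]
after truncate(b, 1) → a:[1, 3, 4, 5], b:[0]  free=[FF.FFF.......]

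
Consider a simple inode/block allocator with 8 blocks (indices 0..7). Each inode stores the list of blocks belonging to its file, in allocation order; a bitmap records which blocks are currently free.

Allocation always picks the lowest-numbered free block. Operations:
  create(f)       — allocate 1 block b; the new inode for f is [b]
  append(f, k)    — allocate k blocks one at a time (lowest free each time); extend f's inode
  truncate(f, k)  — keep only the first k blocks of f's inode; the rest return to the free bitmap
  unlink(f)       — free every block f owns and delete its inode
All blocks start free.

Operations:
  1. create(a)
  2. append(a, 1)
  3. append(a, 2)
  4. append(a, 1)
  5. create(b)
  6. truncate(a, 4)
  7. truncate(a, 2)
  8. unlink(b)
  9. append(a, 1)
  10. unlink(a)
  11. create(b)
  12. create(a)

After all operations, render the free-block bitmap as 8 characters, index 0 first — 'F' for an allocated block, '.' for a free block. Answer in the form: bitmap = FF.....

[1] create(a) — a=0 (map F.......)
[2] append(a, 1) — a=0,1 (map FF......)
[3] append(a, 2) — a=0,1,2,3 (map FFFF....)
[4] append(a, 1) — a=0,1,2,3,4 (map FFFFF...)
[5] create(b) — a=0,1,2,3,4 b=5 (map FFFFFF..)
[6] truncate(a, 4) — a=0,1,2,3 b=5 (map FFFF.F..)
[7] truncate(a, 2) — a=0,1 b=5 (map FF...F..)
[8] unlink(b) — a=0,1 (map FF......)
[9] append(a, 1) — a=0,1,2 (map FFF.....)
[10] unlink(a) —  (map ........)
[11] create(b) — b=0 (map F.......)
[12] create(a) — a=1 b=0 (map FF......)

bitmap = FF......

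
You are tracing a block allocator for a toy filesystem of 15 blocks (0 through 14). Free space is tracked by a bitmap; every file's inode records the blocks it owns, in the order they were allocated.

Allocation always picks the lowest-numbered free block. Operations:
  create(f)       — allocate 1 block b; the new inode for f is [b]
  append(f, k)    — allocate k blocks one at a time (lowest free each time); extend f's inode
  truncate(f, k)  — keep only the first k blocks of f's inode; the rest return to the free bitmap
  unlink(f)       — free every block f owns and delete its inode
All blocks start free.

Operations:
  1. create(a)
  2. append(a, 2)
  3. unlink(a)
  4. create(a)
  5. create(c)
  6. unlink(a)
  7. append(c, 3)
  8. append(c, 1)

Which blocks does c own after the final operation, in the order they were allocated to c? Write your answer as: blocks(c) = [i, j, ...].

  1. create(a)  ⇒  F..............  {a→[0]}
  2. append(a, 2)  ⇒  FFF............  {a→[0, 1, 2]}
  3. unlink(a)  ⇒  ...............  {}
  4. create(a)  ⇒  F..............  {a→[0]}
  5. create(c)  ⇒  FF.............  {a→[0]; c→[1]}
  6. unlink(a)  ⇒  .F.............  {c→[1]}
  7. append(c, 3)  ⇒  FFFF...........  {c→[1, 0, 2, 3]}
  8. append(c, 1)  ⇒  FFFFF..........  {c→[1, 0, 2, 3, 4]}

blocks(c) = [1, 0, 2, 3, 4]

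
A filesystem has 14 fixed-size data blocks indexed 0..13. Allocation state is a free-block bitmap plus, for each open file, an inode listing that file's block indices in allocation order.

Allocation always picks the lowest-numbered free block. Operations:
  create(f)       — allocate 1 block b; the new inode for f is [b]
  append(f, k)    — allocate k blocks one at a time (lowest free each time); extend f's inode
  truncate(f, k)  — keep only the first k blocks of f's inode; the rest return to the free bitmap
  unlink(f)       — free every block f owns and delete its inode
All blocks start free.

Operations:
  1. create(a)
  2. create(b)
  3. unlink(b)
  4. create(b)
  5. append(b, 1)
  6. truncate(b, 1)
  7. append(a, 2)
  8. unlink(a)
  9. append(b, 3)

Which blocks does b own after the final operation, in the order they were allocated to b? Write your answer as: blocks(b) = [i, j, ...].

[1] create(a) — a=0 (map F.............)
[2] create(b) — a=0 b=1 (map FF............)
[3] unlink(b) — a=0 (map F.............)
[4] create(b) — a=0 b=1 (map FF............)
[5] append(b, 1) — a=0 b=1,2 (map FFF...........)
[6] truncate(b, 1) — a=0 b=1 (map FF............)
[7] append(a, 2) — a=0,2,3 b=1 (map FFFF..........)
[8] unlink(a) — b=1 (map .F............)
[9] append(b, 3) — b=1,0,2,3 (map FFFF..........)

blocks(b) = [1, 0, 2, 3]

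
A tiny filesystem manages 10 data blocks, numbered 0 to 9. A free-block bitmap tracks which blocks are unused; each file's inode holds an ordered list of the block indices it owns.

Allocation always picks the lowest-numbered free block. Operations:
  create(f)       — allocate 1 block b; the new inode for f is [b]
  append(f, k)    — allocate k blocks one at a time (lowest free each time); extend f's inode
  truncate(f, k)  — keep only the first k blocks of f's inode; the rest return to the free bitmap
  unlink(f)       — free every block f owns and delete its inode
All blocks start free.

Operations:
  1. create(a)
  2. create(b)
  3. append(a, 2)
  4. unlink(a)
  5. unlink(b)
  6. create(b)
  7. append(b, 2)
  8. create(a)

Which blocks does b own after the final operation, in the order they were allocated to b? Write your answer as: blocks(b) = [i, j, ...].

create(a): bitmap=F......... | a=[0]
create(b): bitmap=FF........ | a=[0] b=[1]
append(a, 2): bitmap=FFFF...... | a=[0, 2, 3] b=[1]
unlink(a): bitmap=.F........ | b=[1]
unlink(b): bitmap=.......... | 
create(b): bitmap=F......... | b=[0]
append(b, 2): bitmap=FFF....... | b=[0, 1, 2]
create(a): bitmap=FFFF...... | a=[3] b=[0, 1, 2]

blocks(b) = [0, 1, 2]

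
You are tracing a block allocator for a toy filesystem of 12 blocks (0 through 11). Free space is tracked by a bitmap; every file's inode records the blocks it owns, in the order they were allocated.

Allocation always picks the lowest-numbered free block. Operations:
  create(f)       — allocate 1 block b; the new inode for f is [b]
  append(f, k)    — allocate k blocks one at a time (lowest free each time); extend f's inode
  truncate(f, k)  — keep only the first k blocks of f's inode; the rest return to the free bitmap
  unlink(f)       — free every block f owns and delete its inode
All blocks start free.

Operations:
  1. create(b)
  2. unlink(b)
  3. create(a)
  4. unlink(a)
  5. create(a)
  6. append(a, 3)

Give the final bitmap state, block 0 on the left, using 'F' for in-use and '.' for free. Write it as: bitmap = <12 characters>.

bitmap = FFFF........

  1. create(b)  ⇒  F...........  {b→[0]}
  2. unlink(b)  ⇒  ............  {}
  3. create(a)  ⇒  F...........  {a→[0]}
  4. unlink(a)  ⇒  ............  {}
  5. create(a)  ⇒  F...........  {a→[0]}
  6. append(a, 3)  ⇒  FFFF........  {a→[0, 1, 2, 3]}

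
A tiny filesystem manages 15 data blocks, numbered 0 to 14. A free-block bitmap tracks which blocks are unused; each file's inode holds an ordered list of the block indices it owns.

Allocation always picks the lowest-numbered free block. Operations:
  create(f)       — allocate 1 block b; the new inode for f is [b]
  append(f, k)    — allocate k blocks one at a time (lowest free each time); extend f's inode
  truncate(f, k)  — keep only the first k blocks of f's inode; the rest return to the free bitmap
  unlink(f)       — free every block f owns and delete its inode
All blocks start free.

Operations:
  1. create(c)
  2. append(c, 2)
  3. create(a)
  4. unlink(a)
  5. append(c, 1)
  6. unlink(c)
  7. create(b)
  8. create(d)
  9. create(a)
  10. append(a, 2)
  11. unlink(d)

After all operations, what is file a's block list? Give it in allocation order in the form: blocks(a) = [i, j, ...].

blocks(a) = [2, 3, 4]

after create(c) → c:[0]  free=[F..............]
after append(c, 2) → c:[0, 1, 2]  free=[FFF............]
after create(a) → a:[3], c:[0, 1, 2]  free=[FFFF...........]
after unlink(a) → c:[0, 1, 2]  free=[FFF............]
after append(c, 1) → c:[0, 1, 2, 3]  free=[FFFF...........]
after unlink(c) →   free=[...............]
after create(b) → b:[0]  free=[F..............]
after create(d) → b:[0], d:[1]  free=[FF.............]
after create(a) → a:[2], b:[0], d:[1]  free=[FFF............]
after append(a, 2) → a:[2, 3, 4], b:[0], d:[1]  free=[FFFFF..........]
after unlink(d) → a:[2, 3, 4], b:[0]  free=[F.FFF..........]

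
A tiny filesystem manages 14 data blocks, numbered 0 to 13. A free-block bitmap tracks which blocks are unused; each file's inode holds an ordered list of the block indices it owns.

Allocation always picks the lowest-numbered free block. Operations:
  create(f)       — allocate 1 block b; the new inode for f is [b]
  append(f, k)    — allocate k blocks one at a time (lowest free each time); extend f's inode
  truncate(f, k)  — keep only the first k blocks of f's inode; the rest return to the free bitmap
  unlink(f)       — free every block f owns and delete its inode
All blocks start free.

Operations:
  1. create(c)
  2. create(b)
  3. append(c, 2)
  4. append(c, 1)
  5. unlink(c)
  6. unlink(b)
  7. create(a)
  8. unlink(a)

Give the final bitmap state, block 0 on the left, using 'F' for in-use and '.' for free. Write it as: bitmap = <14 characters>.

create(c): bitmap=F............. | c=[0]
create(b): bitmap=FF............ | b=[1] c=[0]
append(c, 2): bitmap=FFFF.......... | b=[1] c=[0, 2, 3]
append(c, 1): bitmap=FFFFF......... | b=[1] c=[0, 2, 3, 4]
unlink(c): bitmap=.F............ | b=[1]
unlink(b): bitmap=.............. | 
create(a): bitmap=F............. | a=[0]
unlink(a): bitmap=.............. | 

bitmap = ..............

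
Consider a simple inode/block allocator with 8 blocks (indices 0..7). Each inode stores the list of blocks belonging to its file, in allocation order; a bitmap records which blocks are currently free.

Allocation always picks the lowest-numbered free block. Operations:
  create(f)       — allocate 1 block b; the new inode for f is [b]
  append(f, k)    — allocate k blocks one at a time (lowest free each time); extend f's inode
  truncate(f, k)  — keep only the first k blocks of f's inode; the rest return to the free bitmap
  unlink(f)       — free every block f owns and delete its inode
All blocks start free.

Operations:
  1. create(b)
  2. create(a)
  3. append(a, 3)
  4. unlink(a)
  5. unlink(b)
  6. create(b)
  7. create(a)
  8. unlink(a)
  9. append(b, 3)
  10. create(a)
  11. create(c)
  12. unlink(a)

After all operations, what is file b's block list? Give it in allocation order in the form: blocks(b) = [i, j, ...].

blocks(b) = [0, 1, 2, 3]

create(b): bitmap=F....... | b=[0]
create(a): bitmap=FF...... | a=[1] b=[0]
append(a, 3): bitmap=FFFFF... | a=[1, 2, 3, 4] b=[0]
unlink(a): bitmap=F....... | b=[0]
unlink(b): bitmap=........ | 
create(b): bitmap=F....... | b=[0]
create(a): bitmap=FF...... | a=[1] b=[0]
unlink(a): bitmap=F....... | b=[0]
append(b, 3): bitmap=FFFF.... | b=[0, 1, 2, 3]
create(a): bitmap=FFFFF... | a=[4] b=[0, 1, 2, 3]
create(c): bitmap=FFFFFF.. | a=[4] b=[0, 1, 2, 3] c=[5]
unlink(a): bitmap=FFFF.F.. | b=[0, 1, 2, 3] c=[5]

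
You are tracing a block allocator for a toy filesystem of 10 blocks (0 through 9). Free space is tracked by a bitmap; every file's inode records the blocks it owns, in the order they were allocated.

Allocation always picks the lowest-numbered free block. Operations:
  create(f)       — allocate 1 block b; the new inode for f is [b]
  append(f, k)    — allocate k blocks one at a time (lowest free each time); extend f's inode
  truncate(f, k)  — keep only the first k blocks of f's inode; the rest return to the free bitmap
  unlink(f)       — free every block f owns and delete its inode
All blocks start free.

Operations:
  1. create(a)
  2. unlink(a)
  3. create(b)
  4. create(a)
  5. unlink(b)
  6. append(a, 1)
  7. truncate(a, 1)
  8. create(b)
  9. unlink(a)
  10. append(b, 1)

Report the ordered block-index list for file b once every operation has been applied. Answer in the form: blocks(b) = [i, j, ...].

blocks(b) = [0, 1]

create(a): bitmap=F......... | a=[0]
unlink(a): bitmap=.......... | 
create(b): bitmap=F......... | b=[0]
create(a): bitmap=FF........ | a=[1] b=[0]
unlink(b): bitmap=.F........ | a=[1]
append(a, 1): bitmap=FF........ | a=[1, 0]
truncate(a, 1): bitmap=.F........ | a=[1]
create(b): bitmap=FF........ | a=[1] b=[0]
unlink(a): bitmap=F......... | b=[0]
append(b, 1): bitmap=FF........ | b=[0, 1]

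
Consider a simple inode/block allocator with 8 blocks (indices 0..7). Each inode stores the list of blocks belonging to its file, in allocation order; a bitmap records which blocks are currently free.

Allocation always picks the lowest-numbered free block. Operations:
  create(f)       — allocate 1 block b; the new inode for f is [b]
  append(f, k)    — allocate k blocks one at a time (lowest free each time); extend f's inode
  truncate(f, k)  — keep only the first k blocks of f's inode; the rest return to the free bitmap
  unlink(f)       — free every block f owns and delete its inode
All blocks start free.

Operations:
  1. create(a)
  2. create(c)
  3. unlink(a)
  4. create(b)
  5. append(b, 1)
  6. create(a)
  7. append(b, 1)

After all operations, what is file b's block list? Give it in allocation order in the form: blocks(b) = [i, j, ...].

blocks(b) = [0, 2, 4]

after create(a) → a:[0]  free=[F.......]
after create(c) → a:[0], c:[1]  free=[FF......]
after unlink(a) → c:[1]  free=[.F......]
after create(b) → b:[0], c:[1]  free=[FF......]
after append(b, 1) → b:[0, 2], c:[1]  free=[FFF.....]
after create(a) → a:[3], b:[0, 2], c:[1]  free=[FFFF....]
after append(b, 1) → a:[3], b:[0, 2, 4], c:[1]  free=[FFFFF...]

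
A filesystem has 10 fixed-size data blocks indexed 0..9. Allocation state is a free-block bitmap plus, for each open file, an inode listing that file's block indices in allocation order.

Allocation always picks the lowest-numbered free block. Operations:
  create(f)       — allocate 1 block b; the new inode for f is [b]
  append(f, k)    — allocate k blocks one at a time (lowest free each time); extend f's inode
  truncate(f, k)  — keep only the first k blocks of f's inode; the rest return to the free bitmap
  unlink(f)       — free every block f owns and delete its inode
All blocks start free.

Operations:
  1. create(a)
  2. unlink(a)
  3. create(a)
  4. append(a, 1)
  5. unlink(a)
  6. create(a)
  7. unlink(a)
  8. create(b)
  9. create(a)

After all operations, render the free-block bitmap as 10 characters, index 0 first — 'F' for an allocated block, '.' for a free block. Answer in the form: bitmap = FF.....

bitmap = FF........

create(a): bitmap=F......... | a=[0]
unlink(a): bitmap=.......... | 
create(a): bitmap=F......... | a=[0]
append(a, 1): bitmap=FF........ | a=[0, 1]
unlink(a): bitmap=.......... | 
create(a): bitmap=F......... | a=[0]
unlink(a): bitmap=.......... | 
create(b): bitmap=F......... | b=[0]
create(a): bitmap=FF........ | a=[1] b=[0]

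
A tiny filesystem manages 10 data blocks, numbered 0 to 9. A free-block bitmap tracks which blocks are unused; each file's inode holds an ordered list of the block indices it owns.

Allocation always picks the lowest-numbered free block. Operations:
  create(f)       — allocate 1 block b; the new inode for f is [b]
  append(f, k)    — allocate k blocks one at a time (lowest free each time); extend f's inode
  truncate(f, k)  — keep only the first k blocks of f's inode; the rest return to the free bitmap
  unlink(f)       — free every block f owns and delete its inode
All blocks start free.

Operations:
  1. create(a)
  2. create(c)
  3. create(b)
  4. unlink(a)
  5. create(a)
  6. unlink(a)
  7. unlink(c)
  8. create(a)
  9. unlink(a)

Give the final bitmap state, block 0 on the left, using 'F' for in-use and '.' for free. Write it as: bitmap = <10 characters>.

  1. create(a)  ⇒  F.........  {a→[0]}
  2. create(c)  ⇒  FF........  {a→[0]; c→[1]}
  3. create(b)  ⇒  FFF.......  {a→[0]; b→[2]; c→[1]}
  4. unlink(a)  ⇒  .FF.......  {b→[2]; c→[1]}
  5. create(a)  ⇒  FFF.......  {a→[0]; b→[2]; c→[1]}
  6. unlink(a)  ⇒  .FF.......  {b→[2]; c→[1]}
  7. unlink(c)  ⇒  ..F.......  {b→[2]}
  8. create(a)  ⇒  F.F.......  {a→[0]; b→[2]}
  9. unlink(a)  ⇒  ..F.......  {b→[2]}

bitmap = ..F.......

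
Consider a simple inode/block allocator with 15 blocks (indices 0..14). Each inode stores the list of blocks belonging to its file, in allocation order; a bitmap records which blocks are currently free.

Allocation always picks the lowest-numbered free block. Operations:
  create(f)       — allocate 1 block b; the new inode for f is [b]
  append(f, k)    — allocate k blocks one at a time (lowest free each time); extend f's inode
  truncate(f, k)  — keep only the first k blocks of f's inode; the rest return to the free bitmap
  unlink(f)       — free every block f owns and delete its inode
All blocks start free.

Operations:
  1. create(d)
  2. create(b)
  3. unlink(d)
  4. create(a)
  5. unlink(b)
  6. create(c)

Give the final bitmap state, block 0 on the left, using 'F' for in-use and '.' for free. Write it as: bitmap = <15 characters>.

create(d): bitmap=F.............. | d=[0]
create(b): bitmap=FF............. | b=[1] d=[0]
unlink(d): bitmap=.F............. | b=[1]
create(a): bitmap=FF............. | a=[0] b=[1]
unlink(b): bitmap=F.............. | a=[0]
create(c): bitmap=FF............. | a=[0] c=[1]

bitmap = FF.............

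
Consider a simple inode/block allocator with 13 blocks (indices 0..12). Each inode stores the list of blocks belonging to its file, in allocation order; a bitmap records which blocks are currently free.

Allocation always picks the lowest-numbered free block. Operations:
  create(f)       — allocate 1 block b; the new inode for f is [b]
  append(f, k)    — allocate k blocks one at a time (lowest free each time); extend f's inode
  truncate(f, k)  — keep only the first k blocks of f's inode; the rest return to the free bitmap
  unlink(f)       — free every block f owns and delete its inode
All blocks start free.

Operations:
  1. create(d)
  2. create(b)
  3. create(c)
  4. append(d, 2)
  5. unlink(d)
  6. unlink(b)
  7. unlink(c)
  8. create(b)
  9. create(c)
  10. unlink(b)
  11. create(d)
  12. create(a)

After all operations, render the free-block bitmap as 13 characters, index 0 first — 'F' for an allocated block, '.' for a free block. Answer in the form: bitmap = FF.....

bitmap = FFF..........

[1] create(d) — d=0 (map F............)
[2] create(b) — b=1 d=0 (map FF...........)
[3] create(c) — b=1 c=2 d=0 (map FFF..........)
[4] append(d, 2) — b=1 c=2 d=0,3,4 (map FFFFF........)
[5] unlink(d) — b=1 c=2 (map .FF..........)
[6] unlink(b) — c=2 (map ..F..........)
[7] unlink(c) —  (map .............)
[8] create(b) — b=0 (map F............)
[9] create(c) — b=0 c=1 (map FF...........)
[10] unlink(b) — c=1 (map .F...........)
[11] create(d) — c=1 d=0 (map FF...........)
[12] create(a) — a=2 c=1 d=0 (map FFF..........)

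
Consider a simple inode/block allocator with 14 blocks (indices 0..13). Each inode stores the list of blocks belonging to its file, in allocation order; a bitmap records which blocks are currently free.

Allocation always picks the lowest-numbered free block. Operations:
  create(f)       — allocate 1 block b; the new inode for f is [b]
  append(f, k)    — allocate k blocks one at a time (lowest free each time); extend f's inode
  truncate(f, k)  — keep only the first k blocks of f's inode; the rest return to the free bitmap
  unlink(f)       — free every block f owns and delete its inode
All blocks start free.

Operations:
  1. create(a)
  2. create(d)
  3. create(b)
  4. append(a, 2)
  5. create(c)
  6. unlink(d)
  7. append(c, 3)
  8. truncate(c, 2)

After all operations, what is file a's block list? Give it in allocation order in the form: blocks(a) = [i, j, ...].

blocks(a) = [0, 3, 4]

create(a): bitmap=F............. | a=[0]
create(d): bitmap=FF............ | a=[0] d=[1]
create(b): bitmap=FFF........... | a=[0] b=[2] d=[1]
append(a, 2): bitmap=FFFFF......... | a=[0, 3, 4] b=[2] d=[1]
create(c): bitmap=FFFFFF........ | a=[0, 3, 4] b=[2] c=[5] d=[1]
unlink(d): bitmap=F.FFFF........ | a=[0, 3, 4] b=[2] c=[5]
append(c, 3): bitmap=FFFFFFFF...... | a=[0, 3, 4] b=[2] c=[5, 1, 6, 7]
truncate(c, 2): bitmap=FFFFFF........ | a=[0, 3, 4] b=[2] c=[5, 1]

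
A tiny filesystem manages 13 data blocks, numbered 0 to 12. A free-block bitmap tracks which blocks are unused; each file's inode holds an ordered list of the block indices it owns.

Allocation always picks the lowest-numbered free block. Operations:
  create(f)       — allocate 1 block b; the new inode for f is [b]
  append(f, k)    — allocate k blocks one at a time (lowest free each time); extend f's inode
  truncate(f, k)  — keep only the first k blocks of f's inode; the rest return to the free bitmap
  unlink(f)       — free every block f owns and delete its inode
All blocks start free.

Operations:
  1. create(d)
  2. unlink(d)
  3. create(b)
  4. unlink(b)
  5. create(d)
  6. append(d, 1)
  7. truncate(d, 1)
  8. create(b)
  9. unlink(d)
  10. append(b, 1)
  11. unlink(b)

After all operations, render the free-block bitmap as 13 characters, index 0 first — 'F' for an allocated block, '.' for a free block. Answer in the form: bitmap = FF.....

bitmap = .............

after create(d) → d:[0]  free=[F............]
after unlink(d) →   free=[.............]
after create(b) → b:[0]  free=[F............]
after unlink(b) →   free=[.............]
after create(d) → d:[0]  free=[F............]
after append(d, 1) → d:[0, 1]  free=[FF...........]
after truncate(d, 1) → d:[0]  free=[F............]
after create(b) → b:[1], d:[0]  free=[FF...........]
after unlink(d) → b:[1]  free=[.F...........]
after append(b, 1) → b:[1, 0]  free=[FF...........]
after unlink(b) →   free=[.............]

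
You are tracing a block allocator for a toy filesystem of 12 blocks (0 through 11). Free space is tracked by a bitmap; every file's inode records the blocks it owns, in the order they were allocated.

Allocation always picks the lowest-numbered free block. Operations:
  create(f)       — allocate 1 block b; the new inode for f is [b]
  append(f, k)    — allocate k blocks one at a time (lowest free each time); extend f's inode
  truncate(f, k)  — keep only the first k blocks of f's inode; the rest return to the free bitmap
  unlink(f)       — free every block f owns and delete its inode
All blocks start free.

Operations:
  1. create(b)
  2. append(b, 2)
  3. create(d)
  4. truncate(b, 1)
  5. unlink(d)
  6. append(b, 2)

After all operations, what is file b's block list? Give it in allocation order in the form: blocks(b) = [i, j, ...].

blocks(b) = [0, 1, 2]

create(b): bitmap=F........... | b=[0]
append(b, 2): bitmap=FFF......... | b=[0, 1, 2]
create(d): bitmap=FFFF........ | b=[0, 1, 2] d=[3]
truncate(b, 1): bitmap=F..F........ | b=[0] d=[3]
unlink(d): bitmap=F........... | b=[0]
append(b, 2): bitmap=FFF......... | b=[0, 1, 2]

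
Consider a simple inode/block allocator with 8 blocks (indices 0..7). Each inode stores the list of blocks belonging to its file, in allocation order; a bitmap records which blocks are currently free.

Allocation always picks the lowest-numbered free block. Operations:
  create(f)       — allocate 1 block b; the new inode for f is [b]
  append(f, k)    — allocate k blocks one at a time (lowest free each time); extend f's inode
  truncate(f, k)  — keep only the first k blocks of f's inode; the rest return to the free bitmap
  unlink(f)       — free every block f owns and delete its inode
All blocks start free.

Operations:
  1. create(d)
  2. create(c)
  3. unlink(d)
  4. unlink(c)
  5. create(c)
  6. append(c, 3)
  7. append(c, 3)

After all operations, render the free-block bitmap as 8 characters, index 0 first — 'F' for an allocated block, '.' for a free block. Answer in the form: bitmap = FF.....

after create(d) → d:[0]  free=[F.......]
after create(c) → c:[1], d:[0]  free=[FF......]
after unlink(d) → c:[1]  free=[.F......]
after unlink(c) →   free=[........]
after create(c) → c:[0]  free=[F.......]
after append(c, 3) → c:[0, 1, 2, 3]  free=[FFFF....]
after append(c, 3) → c:[0, 1, 2, 3, 4, 5, 6]  free=[FFFFFFF.]

bitmap = FFFFFFF.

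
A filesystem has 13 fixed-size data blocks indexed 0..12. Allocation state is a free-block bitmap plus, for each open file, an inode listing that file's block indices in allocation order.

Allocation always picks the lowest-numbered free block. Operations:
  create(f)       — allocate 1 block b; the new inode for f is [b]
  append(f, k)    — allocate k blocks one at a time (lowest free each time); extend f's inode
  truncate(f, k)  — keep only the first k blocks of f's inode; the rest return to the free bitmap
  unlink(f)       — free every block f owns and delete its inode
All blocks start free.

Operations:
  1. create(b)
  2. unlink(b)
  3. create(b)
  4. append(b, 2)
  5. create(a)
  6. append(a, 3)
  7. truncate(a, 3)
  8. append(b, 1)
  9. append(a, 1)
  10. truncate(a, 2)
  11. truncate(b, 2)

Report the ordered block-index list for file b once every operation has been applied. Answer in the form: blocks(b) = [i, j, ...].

[1] create(b) — b=0 (map F............)
[2] unlink(b) —  (map .............)
[3] create(b) — b=0 (map F............)
[4] append(b, 2) — b=0,1,2 (map FFF..........)
[5] create(a) — a=3 b=0,1,2 (map FFFF.........)
[6] append(a, 3) — a=3,4,5,6 b=0,1,2 (map FFFFFFF......)
[7] truncate(a, 3) — a=3,4,5 b=0,1,2 (map FFFFFF.......)
[8] append(b, 1) — a=3,4,5 b=0,1,2,6 (map FFFFFFF......)
[9] append(a, 1) — a=3,4,5,7 b=0,1,2,6 (map FFFFFFFF.....)
[10] truncate(a, 2) — a=3,4 b=0,1,2,6 (map FFFFF.F......)
[11] truncate(b, 2) — a=3,4 b=0,1 (map FF.FF........)

blocks(b) = [0, 1]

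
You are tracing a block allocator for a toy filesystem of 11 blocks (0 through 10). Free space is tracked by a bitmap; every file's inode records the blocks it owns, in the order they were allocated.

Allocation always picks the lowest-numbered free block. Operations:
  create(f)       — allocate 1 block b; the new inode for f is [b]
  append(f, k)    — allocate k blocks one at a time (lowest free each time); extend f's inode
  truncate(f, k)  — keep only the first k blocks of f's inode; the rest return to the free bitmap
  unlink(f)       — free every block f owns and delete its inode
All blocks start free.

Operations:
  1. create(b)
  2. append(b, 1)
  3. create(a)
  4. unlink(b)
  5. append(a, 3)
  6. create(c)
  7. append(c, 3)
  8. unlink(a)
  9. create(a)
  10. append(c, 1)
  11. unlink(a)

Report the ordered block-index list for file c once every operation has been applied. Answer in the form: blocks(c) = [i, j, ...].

blocks(c) = [4, 5, 6, 7, 1]

[1] create(b) — b=0 (map F..........)
[2] append(b, 1) — b=0,1 (map FF.........)
[3] create(a) — a=2 b=0,1 (map FFF........)
[4] unlink(b) — a=2 (map ..F........)
[5] append(a, 3) — a=2,0,1,3 (map FFFF.......)
[6] create(c) — a=2,0,1,3 c=4 (map FFFFF......)
[7] append(c, 3) — a=2,0,1,3 c=4,5,6,7 (map FFFFFFFF...)
[8] unlink(a) — c=4,5,6,7 (map ....FFFF...)
[9] create(a) — a=0 c=4,5,6,7 (map F...FFFF...)
[10] append(c, 1) — a=0 c=4,5,6,7,1 (map FF..FFFF...)
[11] unlink(a) — c=4,5,6,7,1 (map .F..FFFF...)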